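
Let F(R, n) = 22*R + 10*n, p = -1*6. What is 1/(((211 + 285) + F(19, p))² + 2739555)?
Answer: 1/3468871 ≈ 2.8828e-7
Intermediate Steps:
p = -6
F(R, n) = 10*n + 22*R
1/(((211 + 285) + F(19, p))² + 2739555) = 1/(((211 + 285) + (10*(-6) + 22*19))² + 2739555) = 1/((496 + (-60 + 418))² + 2739555) = 1/((496 + 358)² + 2739555) = 1/(854² + 2739555) = 1/(729316 + 2739555) = 1/3468871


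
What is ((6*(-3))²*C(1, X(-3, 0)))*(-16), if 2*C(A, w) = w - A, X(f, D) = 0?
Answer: 2592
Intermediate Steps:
C(A, w) = w/2 - A/2 (C(A, w) = (w - A)/2 = w/2 - A/2)
((6*(-3))²*C(1, X(-3, 0)))*(-16) = ((6*(-3))²*((½)*0 - ½*1))*(-16) = ((-18)²*(0 - ½))*(-16) = (324*(-½))*(-16) = -162*(-16) = 2592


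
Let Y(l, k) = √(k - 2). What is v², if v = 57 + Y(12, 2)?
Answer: 3249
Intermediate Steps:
Y(l, k) = √(-2 + k)
v = 57 (v = 57 + √(-2 + 2) = 57 + √0 = 57 + 0 = 57)
v² = 57² = 3249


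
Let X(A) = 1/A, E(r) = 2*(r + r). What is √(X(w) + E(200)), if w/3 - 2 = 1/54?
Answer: √9506762/109 ≈ 28.287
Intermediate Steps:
E(r) = 4*r (E(r) = 2*(2*r) = 4*r)
w = 109/18 (w = 6 + 3/54 = 6 + 3*(1/54) = 6 + 1/18 = 109/18 ≈ 6.0556)
√(X(w) + E(200)) = √(1/(109/18) + 4*200) = √(18/109 + 800) = √(87218/109) = √9506762/109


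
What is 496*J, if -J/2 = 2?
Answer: -1984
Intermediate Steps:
J = -4 (J = -2*2 = -4)
496*J = 496*(-4) = -1984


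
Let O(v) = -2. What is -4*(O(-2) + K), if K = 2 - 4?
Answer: 16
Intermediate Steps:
K = -2
-4*(O(-2) + K) = -4*(-2 - 2) = -4*(-4) = 16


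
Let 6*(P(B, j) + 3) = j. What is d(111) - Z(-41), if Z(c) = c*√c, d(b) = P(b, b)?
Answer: 31/2 + 41*I*√41 ≈ 15.5 + 262.53*I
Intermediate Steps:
P(B, j) = -3 + j/6
d(b) = -3 + b/6
Z(c) = c^(3/2)
d(111) - Z(-41) = (-3 + (⅙)*111) - (-41)^(3/2) = (-3 + 37/2) - (-41)*I*√41 = 31/2 + 41*I*√41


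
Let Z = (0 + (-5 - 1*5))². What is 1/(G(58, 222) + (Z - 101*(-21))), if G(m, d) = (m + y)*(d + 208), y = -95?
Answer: -1/13689 ≈ -7.3051e-5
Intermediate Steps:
Z = 100 (Z = (0 + (-5 - 5))² = (0 - 10)² = (-10)² = 100)
G(m, d) = (-95 + m)*(208 + d) (G(m, d) = (m - 95)*(d + 208) = (-95 + m)*(208 + d))
1/(G(58, 222) + (Z - 101*(-21))) = 1/((-19760 - 95*222 + 208*58 + 222*58) + (100 - 101*(-21))) = 1/((-19760 - 21090 + 12064 + 12876) + (100 + 2121)) = 1/(-15910 + 2221) = 1/(-13689) = -1/13689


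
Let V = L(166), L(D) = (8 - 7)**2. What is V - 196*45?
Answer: -8819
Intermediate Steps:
L(D) = 1 (L(D) = 1**2 = 1)
V = 1
V - 196*45 = 1 - 196*45 = 1 - 8820 = -8819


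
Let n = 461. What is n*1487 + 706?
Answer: 686213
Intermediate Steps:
n*1487 + 706 = 461*1487 + 706 = 685507 + 706 = 686213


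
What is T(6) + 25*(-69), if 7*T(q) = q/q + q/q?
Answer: -12073/7 ≈ -1724.7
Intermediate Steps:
T(q) = 2/7 (T(q) = (q/q + q/q)/7 = (1 + 1)/7 = (1/7)*2 = 2/7)
T(6) + 25*(-69) = 2/7 + 25*(-69) = 2/7 - 1725 = -12073/7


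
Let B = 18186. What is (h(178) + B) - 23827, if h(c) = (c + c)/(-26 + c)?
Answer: -214269/38 ≈ -5638.7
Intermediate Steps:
h(c) = 2*c/(-26 + c) (h(c) = (2*c)/(-26 + c) = 2*c/(-26 + c))
(h(178) + B) - 23827 = (2*178/(-26 + 178) + 18186) - 23827 = (2*178/152 + 18186) - 23827 = (2*178*(1/152) + 18186) - 23827 = (89/38 + 18186) - 23827 = 691157/38 - 23827 = -214269/38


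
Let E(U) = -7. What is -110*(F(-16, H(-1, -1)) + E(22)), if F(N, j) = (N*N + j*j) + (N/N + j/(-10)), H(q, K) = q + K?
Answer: -27962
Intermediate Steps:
H(q, K) = K + q
F(N, j) = 1 + N² + j² - j/10 (F(N, j) = (N² + j²) + (1 + j*(-⅒)) = (N² + j²) + (1 - j/10) = 1 + N² + j² - j/10)
-110*(F(-16, H(-1, -1)) + E(22)) = -110*((1 + (-16)² + (-1 - 1)² - (-1 - 1)/10) - 7) = -110*((1 + 256 + (-2)² - ⅒*(-2)) - 7) = -110*((1 + 256 + 4 + ⅕) - 7) = -110*(1306/5 - 7) = -110*1271/5 = -27962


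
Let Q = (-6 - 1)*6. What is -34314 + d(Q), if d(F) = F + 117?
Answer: -34239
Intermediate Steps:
Q = -42 (Q = -7*6 = -42)
d(F) = 117 + F
-34314 + d(Q) = -34314 + (117 - 42) = -34314 + 75 = -34239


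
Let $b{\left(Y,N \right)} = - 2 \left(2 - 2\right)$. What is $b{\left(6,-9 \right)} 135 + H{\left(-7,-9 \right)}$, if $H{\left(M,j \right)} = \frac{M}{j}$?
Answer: $\frac{7}{9} \approx 0.77778$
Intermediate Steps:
$b{\left(Y,N \right)} = 0$ ($b{\left(Y,N \right)} = \left(-2\right) 0 = 0$)
$b{\left(6,-9 \right)} 135 + H{\left(-7,-9 \right)} = 0 \cdot 135 - \frac{7}{-9} = 0 - - \frac{7}{9} = 0 + \frac{7}{9} = \frac{7}{9}$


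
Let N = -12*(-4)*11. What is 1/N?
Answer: 1/528 ≈ 0.0018939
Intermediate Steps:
N = 528 (N = 48*11 = 528)
1/N = 1/528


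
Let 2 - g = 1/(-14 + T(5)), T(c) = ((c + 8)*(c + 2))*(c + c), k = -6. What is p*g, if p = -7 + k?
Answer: -23283/896 ≈ -25.986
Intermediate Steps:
T(c) = 2*c*(2 + c)*(8 + c) (T(c) = ((8 + c)*(2 + c))*(2*c) = ((2 + c)*(8 + c))*(2*c) = 2*c*(2 + c)*(8 + c))
g = 1791/896 (g = 2 - 1/(-14 + 2*5*(16 + 5² + 10*5)) = 2 - 1/(-14 + 2*5*(16 + 25 + 50)) = 2 - 1/(-14 + 2*5*91) = 2 - 1/(-14 + 910) = 2 - 1/896 = 1791/896 ≈ 1.9989)
p = -13 (p = -7 - 6 = -13)
p*g = -13*1791/896 = -23283/896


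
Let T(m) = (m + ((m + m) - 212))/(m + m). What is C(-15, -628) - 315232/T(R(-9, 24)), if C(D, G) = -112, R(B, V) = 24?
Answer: 3778864/35 ≈ 1.0797e+5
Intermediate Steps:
T(m) = (-212 + 3*m)/(2*m) (T(m) = (m + (2*m - 212))/((2*m)) = (m + (-212 + 2*m))*(1/(2*m)) = (-212 + 3*m)*(1/(2*m)) = (-212 + 3*m)/(2*m))
C(-15, -628) - 315232/T(R(-9, 24)) = -112 - 315232/(3/2 - 106/24) = -112 - 315232/(3/2 - 106*1/24) = -112 - 315232/(3/2 - 53/12) = -112 - 315232/(-35/12) = -112 - 315232*(-12)/35 = -112 - 1*(-3782784/35) = -112 + 3782784/35 = 3778864/35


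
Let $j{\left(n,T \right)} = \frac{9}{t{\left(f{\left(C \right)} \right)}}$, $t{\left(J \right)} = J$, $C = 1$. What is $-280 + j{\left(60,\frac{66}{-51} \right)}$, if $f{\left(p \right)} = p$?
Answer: $-271$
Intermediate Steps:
$j{\left(n,T \right)} = 9$ ($j{\left(n,T \right)} = \frac{9}{1} = 9 \cdot 1 = 9$)
$-280 + j{\left(60,\frac{66}{-51} \right)} = -280 + 9 = -271$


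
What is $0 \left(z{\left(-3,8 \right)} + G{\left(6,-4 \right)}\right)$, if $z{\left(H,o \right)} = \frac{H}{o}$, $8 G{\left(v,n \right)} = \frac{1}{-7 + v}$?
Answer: $0$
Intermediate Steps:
$G{\left(v,n \right)} = \frac{1}{8 \left(-7 + v\right)}$
$0 \left(z{\left(-3,8 \right)} + G{\left(6,-4 \right)}\right) = 0 \left(- \frac{3}{8} + \frac{1}{8 \left(-7 + 6\right)}\right) = 0 \left(\left(-3\right) \frac{1}{8} + \frac{1}{8 \left(-1\right)}\right) = 0 \left(- \frac{3}{8} + \frac{1}{8} \left(-1\right)\right) = 0 \left(- \frac{3}{8} - \frac{1}{8}\right) = 0 \left(- \frac{1}{2}\right) = 0$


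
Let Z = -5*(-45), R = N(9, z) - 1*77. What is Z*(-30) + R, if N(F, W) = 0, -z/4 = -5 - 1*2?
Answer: -6827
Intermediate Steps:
z = 28 (z = -4*(-5 - 1*2) = -4*(-5 - 2) = -4*(-7) = 28)
R = -77 (R = 0 - 1*77 = 0 - 77 = -77)
Z = 225
Z*(-30) + R = 225*(-30) - 77 = -6750 - 77 = -6827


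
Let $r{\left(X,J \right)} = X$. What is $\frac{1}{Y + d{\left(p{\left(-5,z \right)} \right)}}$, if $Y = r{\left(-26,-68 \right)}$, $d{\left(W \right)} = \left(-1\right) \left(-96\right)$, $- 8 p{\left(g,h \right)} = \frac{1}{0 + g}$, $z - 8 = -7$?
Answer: $\frac{1}{70} \approx 0.014286$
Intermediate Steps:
$z = 1$ ($z = 8 - 7 = 1$)
$p{\left(g,h \right)} = - \frac{1}{8 g}$ ($p{\left(g,h \right)} = - \frac{1}{8 \left(0 + g\right)} = - \frac{1}{8 g}$)
$d{\left(W \right)} = 96$
$Y = -26$
$\frac{1}{Y + d{\left(p{\left(-5,z \right)} \right)}} = \frac{1}{-26 + 96} = \frac{1}{70}$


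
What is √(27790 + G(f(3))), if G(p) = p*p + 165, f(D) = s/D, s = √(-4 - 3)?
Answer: 2*√62897/3 ≈ 167.20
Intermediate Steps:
s = I*√7 (s = √(-7) = I*√7 ≈ 2.6458*I)
f(D) = I*√7/D (f(D) = (I*√7)/D = I*√7/D)
G(p) = 165 + p² (G(p) = p² + 165 = 165 + p²)
√(27790 + G(f(3))) = √(27790 + (165 + (I*√7/3)²)) = √(27790 + (165 - 7/9)) = √(27790 + 1478/9) = √(251588/9) = 2*√62897/3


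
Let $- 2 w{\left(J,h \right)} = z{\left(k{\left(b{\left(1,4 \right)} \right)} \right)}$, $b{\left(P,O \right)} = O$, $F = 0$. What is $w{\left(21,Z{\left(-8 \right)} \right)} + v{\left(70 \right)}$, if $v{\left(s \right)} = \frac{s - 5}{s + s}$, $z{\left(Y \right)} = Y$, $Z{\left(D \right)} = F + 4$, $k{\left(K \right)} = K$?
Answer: $- \frac{43}{28} \approx -1.5357$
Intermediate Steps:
$Z{\left(D \right)} = 4$ ($Z{\left(D \right)} = 0 + 4 = 4$)
$w{\left(J,h \right)} = -2$ ($w{\left(J,h \right)} = \left(- \frac{1}{2}\right) 4 = -2$)
$v{\left(s \right)} = \frac{-5 + s}{2 s}$
$w{\left(21,Z{\left(-8 \right)} \right)} + v{\left(70 \right)} = -2 + \frac{-5 + 70}{2 \cdot 70} = -2 + \frac{1}{2} \cdot \frac{1}{70} \cdot 65 = -2 + \frac{13}{28} = - \frac{43}{28}$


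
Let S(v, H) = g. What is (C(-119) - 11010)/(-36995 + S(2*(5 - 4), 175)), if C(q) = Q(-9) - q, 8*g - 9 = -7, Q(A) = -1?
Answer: 43568/147979 ≈ 0.29442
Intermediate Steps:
g = ¼ (g = 9/8 + (⅛)*(-7) = 9/8 - 7/8 = ¼ ≈ 0.25000)
S(v, H) = ¼
C(q) = -1 - q
(C(-119) - 11010)/(-36995 + S(2*(5 - 4), 175)) = ((-1 - 1*(-119)) - 11010)/(-36995 + ¼) = ((-1 + 119) - 11010)/(-147979/4) = (118 - 11010)*(-4/147979) = -10892*(-4/147979) = 43568/147979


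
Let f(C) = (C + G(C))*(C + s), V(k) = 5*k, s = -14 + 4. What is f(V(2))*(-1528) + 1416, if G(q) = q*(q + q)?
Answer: 1416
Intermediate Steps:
G(q) = 2*q² (G(q) = q*(2*q) = 2*q²)
s = -10
f(C) = (-10 + C)*(C + 2*C²) (f(C) = (C + 2*C²)*(C - 10) = (C + 2*C²)*(-10 + C) = (-10 + C)*(C + 2*C²))
f(V(2))*(-1528) + 1416 = ((5*2)*(-10 - 95*2 + 2*(5*2)²))*(-1528) + 1416 = (10*(-10 - 19*10 + 2*10²))*(-1528) + 1416 = (10*(-10 - 190 + 2*100))*(-1528) + 1416 = (10*(-10 - 190 + 200))*(-1528) + 1416 = (10*0)*(-1528) + 1416 = 0*(-1528) + 1416 = 0 + 1416 = 1416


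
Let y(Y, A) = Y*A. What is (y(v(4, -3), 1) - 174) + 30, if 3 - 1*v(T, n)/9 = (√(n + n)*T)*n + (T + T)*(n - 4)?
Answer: 387 + 108*I*√6 ≈ 387.0 + 264.54*I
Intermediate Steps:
v(T, n) = 27 - 18*T*(-4 + n) - 9*T*√2*n^(3/2) (v(T, n) = 27 - 9*((√(n + n)*T)*n + (T + T)*(n - 4)) = 27 - 9*((√(2*n)*T)*n + (2*T)*(-4 + n)) = 27 - 9*(((√2*√n)*T)*n + 2*T*(-4 + n)) = 27 - 9*((T*√2*√n)*n + 2*T*(-4 + n)) = 27 - 9*(T*√2*n^(3/2) + 2*T*(-4 + n)) = 27 - 9*(2*T*(-4 + n) + T*√2*n^(3/2)) = 27 + (-18*T*(-4 + n) - 9*T*√2*n^(3/2)) = 27 - 18*T*(-4 + n) - 9*T*√2*n^(3/2))
y(Y, A) = A*Y
(y(v(4, -3), 1) - 174) + 30 = (1*(27 + 72*4 - 18*4*(-3) - 9*4*√2*(-3)^(3/2)) - 174) + 30 = (1*(27 + 288 + 216 - 9*4*√2*(-3*I*√3)) - 174) + 30 = (1*(27 + 288 + 216 + 108*I*√6) - 174) + 30 = (1*(531 + 108*I*√6) - 174) + 30 = ((531 + 108*I*√6) - 174) + 30 = (357 + 108*I*√6) + 30 = 387 + 108*I*√6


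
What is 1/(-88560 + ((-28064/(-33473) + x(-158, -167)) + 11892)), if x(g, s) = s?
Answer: -33473/2571869891 ≈ -1.3015e-5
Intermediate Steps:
1/(-88560 + ((-28064/(-33473) + x(-158, -167)) + 11892)) = 1/(-88560 + ((-28064/(-33473) - 167) + 11892)) = 1/(-88560 + ((-28064*(-1/33473) - 167) + 11892)) = 1/(-88560 + ((28064/33473 - 167) + 11892)) = 1/(-88560 + (-5561927/33473 + 11892)) = 1/(-88560 + 392498989/33473) = 1/(-2571869891/33473) = -33473/2571869891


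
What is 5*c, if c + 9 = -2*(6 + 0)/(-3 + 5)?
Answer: -75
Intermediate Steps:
c = -15 (c = -9 - 2*(6 + 0)/(-3 + 5) = -9 - 12/2 = -9 - 2*3 = -9 - 6 = -15)
5*c = 5*(-15) = -75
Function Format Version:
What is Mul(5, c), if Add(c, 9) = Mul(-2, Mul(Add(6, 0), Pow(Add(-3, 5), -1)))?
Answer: -75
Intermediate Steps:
c = -15 (c = Add(-9, Mul(-2, Mul(Add(6, 0), Pow(Add(-3, 5), -1)))) = Add(-9, Mul(-2, Mul(6, Pow(2, -1)))) = Add(-9, Mul(-2, Mul(6, Rational(1, 2)))) = Add(-9, Mul(-2, 3)) = Add(-9, -6) = -15)
Mul(5, c) = Mul(5, -15) = -75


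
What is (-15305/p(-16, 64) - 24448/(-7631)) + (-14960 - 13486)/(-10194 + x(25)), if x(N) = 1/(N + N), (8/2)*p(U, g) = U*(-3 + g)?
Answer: 65217782479333/949041188836 ≈ 68.720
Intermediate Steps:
p(U, g) = U*(-3 + g)/4 (p(U, g) = (U*(-3 + g))/4 = U*(-3 + g)/4)
x(N) = 1/(2*N)
(-15305/p(-16, 64) - 24448/(-7631)) + (-14960 - 13486)/(-10194 + x(25)) = (-15305*(-1/(4*(-3 + 64))) - 24448/(-7631)) + (-14960 - 13486)/(-10194 + (½)/25) = (-15305/((¼)*(-16)*61) - 24448*(-1/7631)) - 28446/(-10194 + (½)*(1/25)) = (-15305/(-244) + 24448/7631) - 28446/(-10194 + 1/50) = (-15305*(-1/244) + 24448/7631) - 28446/(-509699/50) = (15305/244 + 24448/7631) - 28446*(-50/509699) = 122757767/1861964 + 1422300/509699 = 65217782479333/949041188836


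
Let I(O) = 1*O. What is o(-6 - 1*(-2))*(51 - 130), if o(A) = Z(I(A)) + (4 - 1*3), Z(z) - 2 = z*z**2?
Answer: 4819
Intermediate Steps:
I(O) = O
Z(z) = 2 + z**3 (Z(z) = 2 + z*z**2 = 2 + z**3)
o(A) = 3 + A**3 (o(A) = (2 + A**3) + (4 - 1*3) = (2 + A**3) + (4 - 3) = (2 + A**3) + 1 = 3 + A**3)
o(-6 - 1*(-2))*(51 - 130) = (3 + (-6 - 1*(-2))**3)*(51 - 130) = (3 + (-6 + 2)**3)*(-79) = (3 + (-4)**3)*(-79) = (3 - 64)*(-79) = -61*(-79) = 4819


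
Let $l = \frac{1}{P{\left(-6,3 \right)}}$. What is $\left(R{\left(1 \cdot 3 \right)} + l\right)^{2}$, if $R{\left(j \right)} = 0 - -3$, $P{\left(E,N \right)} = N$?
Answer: $\frac{100}{9} \approx 11.111$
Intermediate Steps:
$l = \frac{1}{3} \approx 0.33333$
$R{\left(j \right)} = 3$ ($R{\left(j \right)} = 0 + 3 = 3$)
$\left(R{\left(1 \cdot 3 \right)} + l\right)^{2} = \left(3 + \frac{1}{3}\right)^{2} = \left(\frac{10}{3}\right)^{2} = \frac{100}{9}$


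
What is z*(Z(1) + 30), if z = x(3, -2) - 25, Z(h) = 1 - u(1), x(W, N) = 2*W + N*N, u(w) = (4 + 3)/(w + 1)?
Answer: -825/2 ≈ -412.50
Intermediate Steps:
u(w) = 7/(1 + w)
x(W, N) = N² + 2*W (x(W, N) = 2*W + N² = N² + 2*W)
Z(h) = -5/2 (Z(h) = 1 - 7/(1 + 1) = 1 - 7/2 = -5/2)
z = -15 (z = ((-2)² + 2*3) - 25 = (4 + 6) - 25 = 10 - 25 = -15)
z*(Z(1) + 30) = -15*(-5/2 + 30) = -15*55/2 = -825/2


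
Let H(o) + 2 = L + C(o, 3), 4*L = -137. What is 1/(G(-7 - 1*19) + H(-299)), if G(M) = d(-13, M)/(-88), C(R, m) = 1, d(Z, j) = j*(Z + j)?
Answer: -22/1029 ≈ -0.021380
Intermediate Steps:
L = -137/4 (L = (¼)*(-137) = -137/4 ≈ -34.250)
G(M) = -M*(-13 + M)/88 (G(M) = (M*(-13 + M))/(-88) = (M*(-13 + M))*(-1/88) = -M*(-13 + M)/88)
H(o) = -141/4 (H(o) = -2 + (-137/4 + 1) = -2 - 133/4 = -141/4)
1/(G(-7 - 1*19) + H(-299)) = 1/((-7 - 1*19)*(13 - (-7 - 1*19))/88 - 141/4) = 1/((-7 - 19)*(13 - (-7 - 19))/88 - 141/4) = 1/((1/88)*(-26)*(13 - 1*(-26)) - 141/4) = 1/((1/88)*(-26)*(13 + 26) - 141/4) = 1/((1/88)*(-26)*39 - 141/4) = 1/(-507/44 - 141/4) = 1/(-1029/22) = -22/1029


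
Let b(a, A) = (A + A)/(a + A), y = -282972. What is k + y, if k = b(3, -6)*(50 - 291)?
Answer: -283936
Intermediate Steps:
b(a, A) = 2*A/(A + a) (b(a, A) = (2*A)/(A + a) = 2*A/(A + a))
k = -964 (k = (2*(-6)/(-6 + 3))*(50 - 291) = (2*(-6)/(-3))*(-241) = (2*(-6)*(-1/3))*(-241) = 4*(-241) = -964)
k + y = -964 - 282972 = -283936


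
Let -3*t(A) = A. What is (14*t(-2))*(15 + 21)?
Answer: 336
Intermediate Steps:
t(A) = -A/3
(14*t(-2))*(15 + 21) = (14*(-⅓*(-2)))*(15 + 21) = (14*(⅔))*36 = (28/3)*36 = 336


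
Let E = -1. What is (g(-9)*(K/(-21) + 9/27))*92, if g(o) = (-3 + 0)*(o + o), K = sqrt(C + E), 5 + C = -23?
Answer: 1656 - 1656*I*sqrt(29)/7 ≈ 1656.0 - 1274.0*I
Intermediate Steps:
C = -28 (C = -5 - 23 = -28)
K = I*sqrt(29) (K = sqrt(-28 - 1) = sqrt(-29) = I*sqrt(29) ≈ 5.3852*I)
g(o) = -6*o
(g(-9)*(K/(-21) + 9/27))*92 = ((-6*(-9))*((I*sqrt(29))/(-21) + 9/27))*92 = (54*((I*sqrt(29))*(-1/21) + 9*(1/27)))*92 = (54*(-I*sqrt(29)/21 + 1/3))*92 = (54*(1/3 - I*sqrt(29)/21))*92 = (18 - 18*I*sqrt(29)/7)*92 = 1656 - 1656*I*sqrt(29)/7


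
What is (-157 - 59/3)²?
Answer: 280900/9 ≈ 31211.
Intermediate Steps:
(-157 - 59/3)² = (-530/3)² = 280900/9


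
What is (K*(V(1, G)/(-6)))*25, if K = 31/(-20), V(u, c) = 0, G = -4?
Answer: 0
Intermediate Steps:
K = -31/20 (K = 31*(-1/20) = -31/20 ≈ -1.5500)
(K*(V(1, G)/(-6)))*25 = -0/(-6)*25 = -0*(-1)/6*25 = -31/20*0*25 = 0*25 = 0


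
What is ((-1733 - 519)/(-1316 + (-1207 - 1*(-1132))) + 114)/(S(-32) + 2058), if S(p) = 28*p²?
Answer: 80413/21372715 ≈ 0.0037624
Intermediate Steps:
((-1733 - 519)/(-1316 + (-1207 - 1*(-1132))) + 114)/(S(-32) + 2058) = ((-1733 - 519)/(-1316 + (-1207 - 1*(-1132))) + 114)/(28*(-32)² + 2058) = (-2252/(-1316 + (-1207 + 1132)) + 114)/(28*1024 + 2058) = (-2252/(-1316 - 75) + 114)/(28672 + 2058) = (-2252/(-1391) + 114)/30730 = (-2252*(-1/1391) + 114)*(1/30730) = (2252/1391 + 114)*(1/30730) = (160826/1391)*(1/30730) = 80413/21372715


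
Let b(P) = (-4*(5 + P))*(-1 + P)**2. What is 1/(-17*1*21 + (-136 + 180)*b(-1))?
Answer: -1/3173 ≈ -0.00031516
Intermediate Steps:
b(P) = (-1 + P)**2*(-20 - 4*P) (b(P) = (-20 - 4*P)*(-1 + P)**2 = (-1 + P)**2*(-20 - 4*P))
1/(-17*1*21 + (-136 + 180)*b(-1)) = 1/(-17*1*21 + (-136 + 180)*(4*(-1 - 1)**2*(-5 - 1*(-1)))) = 1/(-17*21 + 44*(4*(-2)**2*(-5 + 1))) = 1/(-357 + 44*(4*4*(-4))) = 1/(-357 + 44*(-64)) = 1/(-357 - 2816) = 1/(-3173) = -1/3173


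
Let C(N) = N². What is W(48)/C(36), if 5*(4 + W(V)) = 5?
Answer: -1/432 ≈ -0.0023148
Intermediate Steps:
W(V) = -3 (W(V) = -4 + (⅕)*5 = -4 + 1 = -3)
W(48)/C(36) = -3/(36²) = -3/1296 = -3*1/1296 = -1/432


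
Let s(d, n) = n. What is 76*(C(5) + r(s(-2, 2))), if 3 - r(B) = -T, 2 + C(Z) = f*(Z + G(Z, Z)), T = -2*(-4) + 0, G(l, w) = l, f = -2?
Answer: -836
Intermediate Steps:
T = 8 (T = 8 + 0 = 8)
C(Z) = -2 - 4*Z (C(Z) = -2 - 2*(Z + Z) = -2 - 4*Z)
r(B) = 11 (r(B) = 3 - (-1)*8 = 3 - 1*(-8) = 3 + 8 = 11)
76*(C(5) + r(s(-2, 2))) = 76*((-2 - 4*5) + 11) = 76*((-2 - 20) + 11) = 76*(-22 + 11) = 76*(-11) = -836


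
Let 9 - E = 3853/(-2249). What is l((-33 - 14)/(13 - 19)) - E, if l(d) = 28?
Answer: 38878/2249 ≈ 17.287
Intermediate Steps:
E = 24094/2249 (E = 9 - 3853/(-2249) = 9 - 3853*(-1)/2249 = 9 - 1*(-3853/2249) = 9 + 3853/2249 = 24094/2249 ≈ 10.713)
l((-33 - 14)/(13 - 19)) - E = 28 - 1*24094/2249 = 28 - 24094/2249 = 38878/2249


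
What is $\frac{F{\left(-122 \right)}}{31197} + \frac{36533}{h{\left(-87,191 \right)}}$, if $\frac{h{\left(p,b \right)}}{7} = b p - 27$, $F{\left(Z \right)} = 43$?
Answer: $- \frac{54033817}{173080956} \approx -0.31219$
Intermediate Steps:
$h{\left(p,b \right)} = -189 + 7 b p$ ($h{\left(p,b \right)} = 7 \left(b p - 27\right) = 7 \left(-27 + b p\right) = -189 + 7 b p$)
$\frac{F{\left(-122 \right)}}{31197} + \frac{36533}{h{\left(-87,191 \right)}} = \frac{43}{31197} + \frac{36533}{-189 + 7 \cdot 191 \left(-87\right)} = 43 \cdot \frac{1}{31197} + \frac{36533}{-189 - 116319} = \frac{43}{31197} + \frac{36533}{-116508} = \frac{43}{31197} + 36533 \left(- \frac{1}{116508}\right) = \frac{43}{31197} - \frac{5219}{16644} = - \frac{54033817}{173080956}$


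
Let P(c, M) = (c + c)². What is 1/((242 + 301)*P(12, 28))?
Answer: 1/312768 ≈ 3.1973e-6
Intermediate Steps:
P(c, M) = 4*c² (P(c, M) = (2*c)² = 4*c²)
1/((242 + 301)*P(12, 28)) = 1/((242 + 301)*((4*12²))) = 1/(543*((4*144))) = (1/543)/576 = (1/543)*(1/576) = 1/312768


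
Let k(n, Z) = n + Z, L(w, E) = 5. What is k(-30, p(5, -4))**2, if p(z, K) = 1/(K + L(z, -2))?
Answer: 841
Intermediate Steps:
p(z, K) = 1/(5 + K) (p(z, K) = 1/(K + 5) = 1/(5 + K))
k(n, Z) = Z + n
k(-30, p(5, -4))**2 = (1/(5 - 4) - 30)**2 = (1/1 - 30)**2 = (1 - 30)**2 = (-29)**2 = 841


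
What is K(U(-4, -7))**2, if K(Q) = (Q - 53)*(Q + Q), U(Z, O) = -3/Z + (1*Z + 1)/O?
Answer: 2292781689/153664 ≈ 14921.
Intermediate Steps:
U(Z, O) = -3/Z + (1 + Z)/O (U(Z, O) = -3/Z + (Z + 1)/O = -3/Z + (1 + Z)/O)
K(Q) = 2*Q*(-53 + Q) (K(Q) = (-53 + Q)*(2*Q) = 2*Q*(-53 + Q))
K(U(-4, -7))**2 = (2*(1/(-7) - 3/(-4) - 4/(-7))*(-53 + (1/(-7) - 3/(-4) - 4/(-7))))**2 = (2*(-1/7 - 3*(-1/4) - 4*(-1/7))*(-53 + (-1/7 - 3*(-1/4) - 4*(-1/7))))**2 = (2*(-1/7 + 3/4 + 4/7)*(-53 + (-1/7 + 3/4 + 4/7)))**2 = (2*(33/28)*(-53 + 33/28))**2 = (2*(33/28)*(-1451/28))**2 = (-47883/392)**2 = 2292781689/153664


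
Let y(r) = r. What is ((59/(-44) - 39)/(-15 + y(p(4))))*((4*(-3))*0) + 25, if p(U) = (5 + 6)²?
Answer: 25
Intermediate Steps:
p(U) = 121 (p(U) = 11² = 121)
((59/(-44) - 39)/(-15 + y(p(4))))*((4*(-3))*0) + 25 = ((59/(-44) - 39)/(-15 + 121))*((4*(-3))*0) + 25 = ((59*(-1/44) - 39)/106)*(-12*0) + 25 = ((-59/44 - 39)*(1/106))*0 + 25 = -1775/44*1/106*0 + 25 = -1775/4664*0 + 25 = 0 + 25 = 25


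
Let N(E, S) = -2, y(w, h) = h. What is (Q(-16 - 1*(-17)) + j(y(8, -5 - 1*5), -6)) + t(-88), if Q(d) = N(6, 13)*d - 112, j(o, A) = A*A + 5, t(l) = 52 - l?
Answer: 67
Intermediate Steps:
j(o, A) = 5 + A**2 (j(o, A) = A**2 + 5 = 5 + A**2)
Q(d) = -112 - 2*d (Q(d) = -2*d - 112 = -112 - 2*d)
(Q(-16 - 1*(-17)) + j(y(8, -5 - 1*5), -6)) + t(-88) = ((-112 - 2*(-16 - 1*(-17))) + (5 + (-6)**2)) + (52 - 1*(-88)) = ((-112 - 2*(-16 + 17)) + (5 + 36)) + (52 + 88) = ((-112 - 2*1) + 41) + 140 = ((-112 - 2) + 41) + 140 = (-114 + 41) + 140 = -73 + 140 = 67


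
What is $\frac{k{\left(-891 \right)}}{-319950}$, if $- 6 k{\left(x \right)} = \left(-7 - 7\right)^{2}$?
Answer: $\frac{49}{479925} \approx 0.0001021$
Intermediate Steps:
$k{\left(x \right)} = - \frac{98}{3}$ ($k{\left(x \right)} = - \frac{\left(-7 - 7\right)^{2}}{6} = - \frac{\left(-14\right)^{2}}{6} = \left(- \frac{1}{6}\right) 196 = - \frac{98}{3}$)
$\frac{k{\left(-891 \right)}}{-319950} = - \frac{98}{3 \left(-319950\right)} = \left(- \frac{98}{3}\right) \left(- \frac{1}{319950}\right) = \frac{49}{479925}$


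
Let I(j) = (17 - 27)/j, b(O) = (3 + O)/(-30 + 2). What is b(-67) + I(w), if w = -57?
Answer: 982/399 ≈ 2.4612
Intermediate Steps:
b(O) = -3/28 - O/28 (b(O) = (3 + O)/(-28) = (3 + O)*(-1/28) = -3/28 - O/28)
I(j) = -10/j
b(-67) + I(w) = (-3/28 - 1/28*(-67)) - 10/(-57) = (-3/28 + 67/28) - 10*(-1/57) = 16/7 + 10/57 = 982/399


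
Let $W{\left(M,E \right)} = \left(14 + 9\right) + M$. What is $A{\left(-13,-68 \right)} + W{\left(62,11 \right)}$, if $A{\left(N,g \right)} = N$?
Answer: $72$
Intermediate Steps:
$W{\left(M,E \right)} = 23 + M$
$A{\left(-13,-68 \right)} + W{\left(62,11 \right)} = -13 + \left(23 + 62\right) = -13 + 85 = 72$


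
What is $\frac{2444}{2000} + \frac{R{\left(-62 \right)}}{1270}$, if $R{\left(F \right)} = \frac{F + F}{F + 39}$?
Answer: $\frac{1790931}{1460500} \approx 1.2262$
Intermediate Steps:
$R{\left(F \right)} = \frac{2 F}{39 + F}$
$\frac{2444}{2000} + \frac{R{\left(-62 \right)}}{1270} = \frac{2444}{2000} + \frac{2 \left(-62\right) \frac{1}{39 - 62}}{1270} = 2444 \cdot \frac{1}{2000} + 2 \left(-62\right) \frac{1}{-23} \cdot \frac{1}{1270} = \frac{611}{500} + 2 \left(-62\right) \left(- \frac{1}{23}\right) \frac{1}{1270} = \frac{611}{500} + \frac{124}{23} \cdot \frac{1}{1270} = \frac{611}{500} + \frac{62}{14605} = \frac{1790931}{1460500}$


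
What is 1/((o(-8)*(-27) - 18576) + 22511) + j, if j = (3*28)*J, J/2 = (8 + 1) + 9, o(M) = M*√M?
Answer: 47953002287/15857473 - 432*I*√2/15857473 ≈ 3024.0 - 3.8527e-5*I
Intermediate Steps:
o(M) = M^(3/2)
J = 36 (J = 2*((8 + 1) + 9) = 2*(9 + 9) = 2*18 = 36)
j = 3024 (j = (3*28)*36 = 84*36 = 3024)
1/((o(-8)*(-27) - 18576) + 22511) + j = 1/(((-8)^(3/2)*(-27) - 18576) + 22511) + 3024 = 1/((-16*I*√2*(-27) - 18576) + 22511) + 3024 = 1/((432*I*√2 - 18576) + 22511) + 3024 = 1/((-18576 + 432*I*√2) + 22511) + 3024 = 1/(3935 + 432*I*√2) + 3024 = 3024 + 1/(3935 + 432*I*√2)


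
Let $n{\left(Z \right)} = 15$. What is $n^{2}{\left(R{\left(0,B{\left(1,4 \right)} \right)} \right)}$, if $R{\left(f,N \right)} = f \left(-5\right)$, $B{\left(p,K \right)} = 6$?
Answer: $225$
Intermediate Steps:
$R{\left(f,N \right)} = - 5 f$
$n^{2}{\left(R{\left(0,B{\left(1,4 \right)} \right)} \right)} = 15^{2} = 225$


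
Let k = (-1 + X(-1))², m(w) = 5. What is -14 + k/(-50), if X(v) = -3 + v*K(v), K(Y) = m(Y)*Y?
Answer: -701/50 ≈ -14.020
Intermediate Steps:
K(Y) = 5*Y
X(v) = -3 + 5*v² (X(v) = -3 + v*(5*v) = -3 + 5*v²)
k = 1 (k = (-1 + (-3 + 5*(-1)²))² = (-1 + (-3 + 5*1))² = (-1 + (-3 + 5))² = (-1 + 2)² = 1² = 1)
-14 + k/(-50) = -14 + 1/(-50) = -14 - 1/50*1 = -14 - 1/50 = -701/50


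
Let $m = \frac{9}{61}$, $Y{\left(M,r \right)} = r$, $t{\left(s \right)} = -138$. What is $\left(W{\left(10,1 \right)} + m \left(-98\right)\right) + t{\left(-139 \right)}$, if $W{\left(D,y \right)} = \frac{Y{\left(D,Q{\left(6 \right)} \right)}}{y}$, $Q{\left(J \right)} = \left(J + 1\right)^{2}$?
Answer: $- \frac{6311}{61} \approx -103.46$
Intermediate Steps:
$Q{\left(J \right)} = \left(1 + J\right)^{2}$
$m = \frac{9}{61}$ ($m = 9 \cdot \frac{1}{61} = \frac{9}{61} \approx 0.14754$)
$W{\left(D,y \right)} = \frac{49}{y}$ ($W{\left(D,y \right)} = \frac{\left(1 + 6\right)^{2}}{y} = \frac{7^{2}}{y} = \frac{49}{y}$)
$\left(W{\left(10,1 \right)} + m \left(-98\right)\right) + t{\left(-139 \right)} = \left(\frac{49}{1} + \frac{9}{61} \left(-98\right)\right) - 138 = \left(49 \cdot 1 - \frac{882}{61}\right) - 138 = \left(49 - \frac{882}{61}\right) - 138 = \frac{2107}{61} - 138 = - \frac{6311}{61}$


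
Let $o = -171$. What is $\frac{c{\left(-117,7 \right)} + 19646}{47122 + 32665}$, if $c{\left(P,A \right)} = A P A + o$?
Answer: $\frac{13742}{79787} \approx 0.17223$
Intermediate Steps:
$c{\left(P,A \right)} = -171 + P A^{2}$ ($c{\left(P,A \right)} = A P A - 171 = P A^{2} - 171 = -171 + P A^{2}$)
$\frac{c{\left(-117,7 \right)} + 19646}{47122 + 32665} = \frac{\left(-171 - 117 \cdot 7^{2}\right) + 19646}{47122 + 32665} = \frac{\left(-171 - 5733\right) + 19646}{79787} = \left(\left(-171 - 5733\right) + 19646\right) \frac{1}{79787} = \left(-5904 + 19646\right) \frac{1}{79787} = 13742 \cdot \frac{1}{79787} = \frac{13742}{79787}$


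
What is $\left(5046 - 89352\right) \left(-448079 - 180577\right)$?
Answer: $52999472736$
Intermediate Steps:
$\left(5046 - 89352\right) \left(-448079 - 180577\right) = \left(-84306\right) \left(-628656\right) = 52999472736$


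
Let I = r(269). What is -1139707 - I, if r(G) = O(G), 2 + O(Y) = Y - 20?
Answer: -1139954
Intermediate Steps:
O(Y) = -22 + Y (O(Y) = -2 + (Y - 20) = -2 + (-20 + Y) = -22 + Y)
r(G) = -22 + G
I = 247 (I = -22 + 269 = 247)
-1139707 - I = -1139707 - 1*247 = -1139707 - 247 = -1139954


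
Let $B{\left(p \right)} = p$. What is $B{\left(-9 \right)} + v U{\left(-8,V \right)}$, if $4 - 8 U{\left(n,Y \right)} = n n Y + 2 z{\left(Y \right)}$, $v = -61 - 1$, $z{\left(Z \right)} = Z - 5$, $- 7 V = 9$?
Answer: $- \frac{5426}{7} \approx -775.14$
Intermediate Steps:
$V = - \frac{9}{7}$ ($V = \left(- \frac{1}{7}\right) 9 = - \frac{9}{7} \approx -1.2857$)
$z{\left(Z \right)} = -5 + Z$
$v = -62$ ($v = -61 - 1 = -62$)
$U{\left(n,Y \right)} = \frac{7}{4} - \frac{Y}{4} - \frac{Y n^{2}}{8}$ ($U{\left(n,Y \right)} = \frac{1}{2} - \frac{n n Y + 2 \left(-5 + Y\right)}{8} = \frac{1}{2} - \frac{n^{2} Y + \left(-10 + 2 Y\right)}{8} = \frac{1}{2} - \frac{Y n^{2} + \left(-10 + 2 Y\right)}{8} = \frac{1}{2} - \frac{-10 + 2 Y + Y n^{2}}{8} = \frac{1}{2} - \left(- \frac{5}{4} + \frac{Y}{4} + \frac{Y n^{2}}{8}\right) = \frac{7}{4} - \frac{Y}{4} - \frac{Y n^{2}}{8}$)
$B{\left(-9 \right)} + v U{\left(-8,V \right)} = -9 - 62 \left(\frac{7}{4} - - \frac{9}{28} - - \frac{9 \left(-8\right)^{2}}{56}\right) = -9 - 62 \left(\frac{7}{4} + \frac{9}{28} - \left(- \frac{9}{56}\right) 64\right) = -9 - 62 \left(\frac{7}{4} + \frac{9}{28} + \frac{72}{7}\right) = -9 - \frac{5363}{7} = - \frac{5426}{7}$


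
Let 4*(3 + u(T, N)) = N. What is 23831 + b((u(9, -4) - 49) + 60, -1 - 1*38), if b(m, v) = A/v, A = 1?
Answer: 929408/39 ≈ 23831.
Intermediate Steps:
u(T, N) = -3 + N/4
b(m, v) = 1/v
23831 + b((u(9, -4) - 49) + 60, -1 - 1*38) = 23831 + 1/(-1 - 1*38) = 23831 + 1/(-1 - 38) = 23831 + 1/(-39) = 23831 - 1/39 = 929408/39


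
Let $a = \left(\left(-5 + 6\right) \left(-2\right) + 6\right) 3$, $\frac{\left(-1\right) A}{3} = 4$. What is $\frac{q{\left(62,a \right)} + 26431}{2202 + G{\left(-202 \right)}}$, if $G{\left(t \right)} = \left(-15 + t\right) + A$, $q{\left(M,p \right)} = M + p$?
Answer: $\frac{26505}{1973} \approx 13.434$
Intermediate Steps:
$A = -12$ ($A = \left(-3\right) 4 = -12$)
$a = 12$ ($a = \left(1 \left(-2\right) + 6\right) 3 = \left(-2 + 6\right) 3 = 4 \cdot 3 = 12$)
$G{\left(t \right)} = -27 + t$ ($G{\left(t \right)} = \left(-15 + t\right) - 12 = -27 + t$)
$\frac{q{\left(62,a \right)} + 26431}{2202 + G{\left(-202 \right)}} = \frac{\left(62 + 12\right) + 26431}{2202 - 229} = \frac{74 + 26431}{2202 - 229} = \frac{26505}{1973}$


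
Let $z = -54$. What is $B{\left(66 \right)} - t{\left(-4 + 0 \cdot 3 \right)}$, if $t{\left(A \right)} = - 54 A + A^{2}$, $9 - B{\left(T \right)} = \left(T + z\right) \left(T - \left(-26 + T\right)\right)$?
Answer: $-535$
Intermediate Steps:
$B{\left(T \right)} = 1413 - 26 T$ ($B{\left(T \right)} = 9 - \left(T - 54\right) \left(T - \left(-26 + T\right)\right) = 9 - \left(-54 + T\right) 26 = 9 - \left(-1404 + 26 T\right) = 1413 - 26 T$)
$t{\left(A \right)} = A^{2} - 54 A$
$B{\left(66 \right)} - t{\left(-4 + 0 \cdot 3 \right)} = \left(1413 - 1716\right) - \left(-4 + 0 \cdot 3\right) \left(-54 + \left(-4 + 0 \cdot 3\right)\right) = \left(1413 - 1716\right) - \left(-4 + 0\right) \left(-54 + \left(-4 + 0\right)\right) = -303 - - 4 \left(-54 - 4\right) = -303 - \left(-4\right) \left(-58\right) = -303 - 232 = -535$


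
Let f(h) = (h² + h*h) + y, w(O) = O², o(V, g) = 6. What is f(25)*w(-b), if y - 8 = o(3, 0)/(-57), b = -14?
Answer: 4684400/19 ≈ 2.4655e+5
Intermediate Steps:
y = 150/19 (y = 8 + 6/(-57) = 8 + 6*(-1/57) = 8 - 2/19 = 150/19 ≈ 7.8947)
f(h) = 150/19 + 2*h² (f(h) = (h² + h*h) + 150/19 = (h² + h²) + 150/19 = 2*h² + 150/19 = 150/19 + 2*h²)
f(25)*w(-b) = (150/19 + 2*25²)*(-1*(-14))² = (150/19 + 2*625)*14² = (150/19 + 1250)*196 = (23900/19)*196 = 4684400/19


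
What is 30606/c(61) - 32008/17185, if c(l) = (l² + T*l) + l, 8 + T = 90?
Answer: 40800973/25158840 ≈ 1.6217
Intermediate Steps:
T = 82 (T = -8 + 90 = 82)
c(l) = l² + 83*l (c(l) = (l² + 82*l) + l = l² + 83*l)
30606/c(61) - 32008/17185 = 30606/((61*(83 + 61))) - 32008/17185 = 30606/((61*144)) - 32008*1/17185 = 30606/8784 - 32008/17185 = 30606*(1/8784) - 32008/17185 = 5101/1464 - 32008/17185 = 40800973/25158840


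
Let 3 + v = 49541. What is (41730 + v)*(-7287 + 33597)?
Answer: 2401261080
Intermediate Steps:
v = 49538 (v = -3 + 49541 = 49538)
(41730 + v)*(-7287 + 33597) = (41730 + 49538)*(-7287 + 33597) = 91268*26310 = 2401261080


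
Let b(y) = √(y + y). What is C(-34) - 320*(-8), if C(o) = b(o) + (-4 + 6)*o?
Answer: 2492 + 2*I*√17 ≈ 2492.0 + 8.2462*I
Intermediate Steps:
b(y) = √2*√y (b(y) = √(2*y) = √2*√y)
C(o) = 2*o + √2*√o (C(o) = √2*√o + (-4 + 6)*o = √2*√o + 2*o = 2*o + √2*√o)
C(-34) - 320*(-8) = (2*(-34) + √2*√(-34)) - 320*(-8) = (-68 + √2*(I*√34)) - 1*(-2560) = (-68 + 2*I*√17) + 2560 = 2492 + 2*I*√17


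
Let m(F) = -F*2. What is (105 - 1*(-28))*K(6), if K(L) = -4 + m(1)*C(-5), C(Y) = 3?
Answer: -1330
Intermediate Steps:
m(F) = -2*F
K(L) = -10 (K(L) = -4 - 2*1*3 = -4 - 2*3 = -4 - 6 = -10)
(105 - 1*(-28))*K(6) = (105 - 1*(-28))*(-10) = (105 + 28)*(-10) = 133*(-10) = -1330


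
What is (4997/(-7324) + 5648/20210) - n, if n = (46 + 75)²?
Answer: -1083595873529/74009020 ≈ -14641.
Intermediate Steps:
n = 14641 (n = 121² = 14641)
(4997/(-7324) + 5648/20210) - n = (4997/(-7324) + 5648/20210) - 1*14641 = (4997*(-1/7324) + 5648*(1/20210)) - 14641 = (-4997/7324 + 2824/10105) - 14641 = -29811709/74009020 - 14641 = -1083595873529/74009020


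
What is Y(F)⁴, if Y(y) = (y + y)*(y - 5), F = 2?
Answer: 20736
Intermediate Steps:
Y(y) = 2*y*(-5 + y) (Y(y) = (2*y)*(-5 + y) = 2*y*(-5 + y))
Y(F)⁴ = (2*2*(-5 + 2))⁴ = (2*2*(-3))⁴ = (-12)⁴ = 20736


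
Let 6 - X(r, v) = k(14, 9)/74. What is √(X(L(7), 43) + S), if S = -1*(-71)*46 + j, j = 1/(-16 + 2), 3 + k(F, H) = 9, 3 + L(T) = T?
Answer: 3*√97546134/518 ≈ 57.200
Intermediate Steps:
L(T) = -3 + T
k(F, H) = 6 (k(F, H) = -3 + 9 = 6)
j = -1/14 (j = 1/(-14) = -1/14 ≈ -0.071429)
X(r, v) = 219/37 (X(r, v) = 6 - 6/74 = 6 - 1*3/37 = 6 - 3/37 = 219/37)
S = 45723/14 (S = -1*(-71)*46 - 1/14 = 71*46 - 1/14 = 3266 - 1/14 = 45723/14 ≈ 3265.9)
√(X(L(7), 43) + S) = √(219/37 + 45723/14) = √(1694817/518) = 3*√97546134/518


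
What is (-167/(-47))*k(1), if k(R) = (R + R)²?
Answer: 668/47 ≈ 14.213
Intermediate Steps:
k(R) = 4*R² (k(R) = (2*R)² = 4*R²)
(-167/(-47))*k(1) = (-167/(-47))*(4*1²) = (-167*(-1/47))*(4*1) = (167/47)*4 = 668/47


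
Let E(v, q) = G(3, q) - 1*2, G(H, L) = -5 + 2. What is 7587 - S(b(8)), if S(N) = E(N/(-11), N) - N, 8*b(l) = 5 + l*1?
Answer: 60749/8 ≈ 7593.6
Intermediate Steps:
G(H, L) = -3
b(l) = 5/8 + l/8 (b(l) = (5 + l*1)/8 = (5 + l)/8 = 5/8 + l/8)
E(v, q) = -5 (E(v, q) = -3 - 1*2 = -3 - 2 = -5)
S(N) = -5 - N
7587 - S(b(8)) = 7587 - (-5 - (5/8 + (⅛)*8)) = 7587 - (-5 - (5/8 + 1)) = 7587 - (-5 - 1*13/8) = 7587 - (-5 - 13/8) = 7587 - 1*(-53/8) = 7587 + 53/8 = 60749/8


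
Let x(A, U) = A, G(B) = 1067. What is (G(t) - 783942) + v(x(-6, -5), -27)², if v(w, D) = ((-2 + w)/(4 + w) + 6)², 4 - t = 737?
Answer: -772875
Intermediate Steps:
t = -733 (t = 4 - 1*737 = 4 - 737 = -733)
v(w, D) = (6 + (-2 + w)/(4 + w))² (v(w, D) = ((-2 + w)/(4 + w) + 6)² = (6 + (-2 + w)/(4 + w))²)
(G(t) - 783942) + v(x(-6, -5), -27)² = (1067 - 783942) + ((22 + 7*(-6))²/(4 - 6)²)² = -782875 + ((22 - 42)²/(-2)²)² = -782875 + ((¼)*(-20)²)² = -782875 + ((¼)*400)² = -782875 + 100² = -782875 + 10000 = -772875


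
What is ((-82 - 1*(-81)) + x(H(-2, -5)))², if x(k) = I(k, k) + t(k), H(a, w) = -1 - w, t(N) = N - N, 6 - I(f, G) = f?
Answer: 1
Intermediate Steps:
I(f, G) = 6 - f
t(N) = 0
x(k) = 6 - k (x(k) = (6 - k) + 0 = 6 - k)
((-82 - 1*(-81)) + x(H(-2, -5)))² = ((-82 - 1*(-81)) + (6 - (-1 - 1*(-5))))² = ((-82 + 81) + (6 - (-1 + 5)))² = (-1 + (6 - 1*4))² = (-1 + (6 - 4))² = (-1 + 2)² = 1² = 1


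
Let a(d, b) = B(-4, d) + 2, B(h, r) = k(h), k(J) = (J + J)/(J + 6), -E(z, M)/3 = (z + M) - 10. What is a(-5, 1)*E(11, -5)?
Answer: -24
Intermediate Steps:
E(z, M) = 30 - 3*M - 3*z (E(z, M) = -3*((z + M) - 10) = -3*((M + z) - 10) = -3*(-10 + M + z) = 30 - 3*M - 3*z)
k(J) = 2*J/(6 + J) (k(J) = (2*J)/(6 + J) = 2*J/(6 + J))
B(h, r) = 2*h/(6 + h)
a(d, b) = -2 (a(d, b) = 2*(-4)/(6 - 4) + 2 = 2*(-4)/2 + 2 = 2*(-4)*(1/2) + 2 = -4 + 2 = -2)
a(-5, 1)*E(11, -5) = -2*(30 - 3*(-5) - 3*11) = -2*(30 + 15 - 33) = -2*12 = -24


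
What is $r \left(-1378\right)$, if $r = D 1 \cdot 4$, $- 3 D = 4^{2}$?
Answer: $\frac{88192}{3} \approx 29397.0$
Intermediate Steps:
$D = - \frac{16}{3}$ ($D = - \frac{4^{2}}{3} = \left(- \frac{1}{3}\right) 16 = - \frac{16}{3} \approx -5.3333$)
$r = - \frac{64}{3}$ ($r = \left(- \frac{16}{3}\right) 1 \cdot 4 = \left(- \frac{16}{3}\right) 4 = - \frac{64}{3} \approx -21.333$)
$r \left(-1378\right) = \left(- \frac{64}{3}\right) \left(-1378\right) = \frac{88192}{3}$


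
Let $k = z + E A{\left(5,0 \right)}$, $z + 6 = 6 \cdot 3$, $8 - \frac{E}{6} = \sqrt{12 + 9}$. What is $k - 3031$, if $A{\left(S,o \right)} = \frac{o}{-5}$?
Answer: $-3019$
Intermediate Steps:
$A{\left(S,o \right)} = - \frac{o}{5}$ ($A{\left(S,o \right)} = o \left(- \frac{1}{5}\right) = - \frac{o}{5}$)
$E = 48 - 6 \sqrt{21}$ ($E = 48 - 6 \sqrt{12 + 9} = 48 - 6 \sqrt{21} \approx 20.505$)
$z = 12$ ($z = -6 + 6 \cdot 3 = -6 + 18 = 12$)
$k = 12$ ($k = 12 + \left(48 - 6 \sqrt{21}\right) \left(\left(- \frac{1}{5}\right) 0\right) = 12 + \left(48 - 6 \sqrt{21}\right) 0 = 12 + 0 = 12$)
$k - 3031 = 12 - 3031 = -3019$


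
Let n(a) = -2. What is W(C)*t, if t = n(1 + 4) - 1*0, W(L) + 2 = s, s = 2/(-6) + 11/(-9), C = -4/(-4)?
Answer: 64/9 ≈ 7.1111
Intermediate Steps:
C = 1 (C = -4*(-1/4) = 1)
s = -14/9 (s = 2*(-1/6) + 11*(-1/9) = -1/3 - 11/9 = -14/9 ≈ -1.5556)
W(L) = -32/9 (W(L) = -2 - 14/9 = -32/9)
t = -2 (t = -2 - 1*0 = -2 + 0 = -2)
W(C)*t = -32/9*(-2) = 64/9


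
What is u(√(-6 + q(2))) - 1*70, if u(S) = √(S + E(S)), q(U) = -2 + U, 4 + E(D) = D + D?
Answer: -70 + √(-4 + 3*I*√6) ≈ -68.522 + 2.4866*I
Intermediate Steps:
E(D) = -4 + 2*D (E(D) = -4 + (D + D) = -4 + 2*D)
u(S) = √(-4 + 3*S) (u(S) = √(S + (-4 + 2*S)) = √(-4 + 3*S))
u(√(-6 + q(2))) - 1*70 = √(-4 + 3*√(-6 + (-2 + 2))) - 1*70 = √(-4 + 3*√(-6 + 0)) - 70 = √(-4 + 3*√(-6)) - 70 = √(-4 + 3*(I*√6)) - 70 = √(-4 + 3*I*√6) - 70 = -70 + √(-4 + 3*I*√6)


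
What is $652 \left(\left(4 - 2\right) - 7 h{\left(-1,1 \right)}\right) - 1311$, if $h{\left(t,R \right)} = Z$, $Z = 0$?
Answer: $-7$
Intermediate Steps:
$h{\left(t,R \right)} = 0$
$652 \left(\left(4 - 2\right) - 7 h{\left(-1,1 \right)}\right) - 1311 = 652 \left(\left(4 - 2\right) - 0\right) - 1311 = 652 \left(2 + 0\right) - 1311 = 652 \cdot 2 - 1311 = 1304 - 1311 = -7$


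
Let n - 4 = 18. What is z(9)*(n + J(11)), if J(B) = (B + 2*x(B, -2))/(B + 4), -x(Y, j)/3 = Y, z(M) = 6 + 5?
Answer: 605/3 ≈ 201.67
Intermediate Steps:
n = 22 (n = 4 + 18 = 22)
z(M) = 11
x(Y, j) = -3*Y
J(B) = -5*B/(4 + B) (J(B) = (B + 2*(-3*B))/(B + 4) = (B - 6*B)/(4 + B) = (-5*B)/(4 + B) = -5*B/(4 + B))
z(9)*(n + J(11)) = 11*(22 - 5*11/(4 + 11)) = 11*(22 - 5*11/15) = 11*(22 - 5*11*1/15) = 11*(22 - 11/3) = 11*(55/3) = 605/3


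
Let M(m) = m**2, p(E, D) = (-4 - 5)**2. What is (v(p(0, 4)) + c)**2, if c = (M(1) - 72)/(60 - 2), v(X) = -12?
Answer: 588289/3364 ≈ 174.88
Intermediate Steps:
p(E, D) = 81 (p(E, D) = (-9)**2 = 81)
c = -71/58 (c = (1**2 - 72)/(60 - 2) = (1 - 72)/58 = -71*1/58 = -71/58 ≈ -1.2241)
(v(p(0, 4)) + c)**2 = (-12 - 71/58)**2 = (-767/58)**2 = 588289/3364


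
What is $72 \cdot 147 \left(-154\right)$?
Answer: $-1629936$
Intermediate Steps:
$72 \cdot 147 \left(-154\right) = 10584 \left(-154\right) = -1629936$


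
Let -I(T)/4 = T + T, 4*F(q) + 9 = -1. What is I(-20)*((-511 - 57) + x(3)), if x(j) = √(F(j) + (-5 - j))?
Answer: -90880 + 80*I*√42 ≈ -90880.0 + 518.46*I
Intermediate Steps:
F(q) = -5/2 (F(q) = -9/4 + (¼)*(-1) = -9/4 - ¼ = -5/2)
I(T) = -8*T (I(T) = -4*(T + T) = -8*T)
x(j) = √(-15/2 - j) (x(j) = √(-5/2 + (-5 - j)) = √(-15/2 - j))
I(-20)*((-511 - 57) + x(3)) = (-8*(-20))*((-511 - 57) + √(-30 - 4*3)/2) = 160*(-568 + √(-30 - 12)/2) = 160*(-568 + √(-42)/2) = 160*(-568 + (I*√42)/2) = 160*(-568 + I*√42/2) = -90880 + 80*I*√42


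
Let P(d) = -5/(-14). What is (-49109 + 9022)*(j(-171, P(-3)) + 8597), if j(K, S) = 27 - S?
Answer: -4839743597/14 ≈ -3.4570e+8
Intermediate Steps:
P(d) = 5/14 (P(d) = -5*(-1/14) = 5/14)
(-49109 + 9022)*(j(-171, P(-3)) + 8597) = (-49109 + 9022)*((27 - 1*5/14) + 8597) = -40087*((27 - 5/14) + 8597) = -40087*(373/14 + 8597) = -40087*120731/14 = -4839743597/14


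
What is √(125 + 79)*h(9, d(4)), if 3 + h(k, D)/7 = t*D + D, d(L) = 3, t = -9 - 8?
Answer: -714*√51 ≈ -5099.0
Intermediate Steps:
t = -17
h(k, D) = -21 - 112*D (h(k, D) = -21 + 7*(-17*D + D) = -21 + 7*(-16*D) = -21 - 112*D)
√(125 + 79)*h(9, d(4)) = √(125 + 79)*(-21 - 112*3) = √204*(-21 - 336) = (2*√51)*(-357) = -714*√51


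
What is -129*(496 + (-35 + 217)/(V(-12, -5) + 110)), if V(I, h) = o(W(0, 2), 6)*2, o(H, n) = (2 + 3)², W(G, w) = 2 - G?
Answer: -5130459/80 ≈ -64131.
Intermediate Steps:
o(H, n) = 25 (o(H, n) = 5² = 25)
V(I, h) = 50 (V(I, h) = 25*2 = 50)
-129*(496 + (-35 + 217)/(V(-12, -5) + 110)) = -129*(496 + (-35 + 217)/(50 + 110)) = -129*(496 + 182/160) = -129*(496 + 182*(1/160)) = -129*(496 + 91/80) = -129*39771/80 = -5130459/80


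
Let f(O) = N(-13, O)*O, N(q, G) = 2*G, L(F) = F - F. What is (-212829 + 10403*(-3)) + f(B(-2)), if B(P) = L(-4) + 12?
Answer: -243750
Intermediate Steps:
L(F) = 0
B(P) = 12 (B(P) = 0 + 12 = 12)
f(O) = 2*O² (f(O) = (2*O)*O = 2*O²)
(-212829 + 10403*(-3)) + f(B(-2)) = (-212829 + 10403*(-3)) + 2*12² = (-212829 - 31209) + 2*144 = -244038 + 288 = -243750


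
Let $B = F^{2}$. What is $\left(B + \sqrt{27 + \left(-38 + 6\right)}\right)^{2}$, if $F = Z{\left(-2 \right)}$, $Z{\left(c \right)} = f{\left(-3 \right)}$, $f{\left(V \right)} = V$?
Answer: $\left(9 + i \sqrt{5}\right)^{2} \approx 76.0 + 40.249 i$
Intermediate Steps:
$Z{\left(c \right)} = -3$
$F = -3$
$B = 9$ ($B = \left(-3\right)^{2} = 9$)
$\left(B + \sqrt{27 + \left(-38 + 6\right)}\right)^{2} = \left(9 + \sqrt{27 + \left(-38 + 6\right)}\right)^{2} = \left(9 + \sqrt{27 - 32}\right)^{2} = \left(9 + \sqrt{-5}\right)^{2} = \left(9 + i \sqrt{5}\right)^{2}$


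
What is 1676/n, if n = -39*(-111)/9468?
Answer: 1763152/481 ≈ 3665.6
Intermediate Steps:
n = 481/1052 (n = 4329*(1/9468) = 481/1052 ≈ 0.45722)
1676/n = 1676/(481/1052) = 1676*(1052/481) = 1763152/481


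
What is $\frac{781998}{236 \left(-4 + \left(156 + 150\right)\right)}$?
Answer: $\frac{390999}{35636} \approx 10.972$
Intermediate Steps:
$\frac{781998}{236 \left(-4 + \left(156 + 150\right)\right)} = \frac{781998}{236 \left(-4 + 306\right)} = \frac{781998}{236 \cdot 302} = \frac{781998}{71272} = 781998 \cdot \frac{1}{71272} = \frac{390999}{35636}$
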